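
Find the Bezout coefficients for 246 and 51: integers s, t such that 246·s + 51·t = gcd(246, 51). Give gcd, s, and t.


Euclidean algorithm on (246, 51) — divide until remainder is 0:
  246 = 4 · 51 + 42
  51 = 1 · 42 + 9
  42 = 4 · 9 + 6
  9 = 1 · 6 + 3
  6 = 2 · 3 + 0
gcd(246, 51) = 3.
Track Bezout coefficients alongside the remainders: start with r₀ = 246 = a·1 + b·0 (s = 1, t = 0) and r₁ = 51 = a·0 + b·1 (s = 0, t = 1); each new remainder r_{k+1} = r_{k-1} − q_k·r_k inherits s_{k+1} = s_{k-1} − q_k·s_k, t_{k+1} = t_{k-1} − q_k·t_k, so r_k = a·s_k + b·t_k at every step:
  q = 4: r = 42, s = 1 − 4·0 = 1, t = 0 − 4·1 = -4  (check: 246·1 + 51·(-4) = 42)
  q = 1: r = 9, s = 0 − 1·1 = -1, t = 1 − 1·(-4) = 5  (check: 246·(-1) + 51·5 = 9)
  q = 4: r = 6, s = 1 − 4·(-1) = 5, t = -4 − 4·5 = -24  (check: 246·5 + 51·(-24) = 6)
  q = 1: r = 3, s = -1 − 1·5 = -6, t = 5 − 1·(-24) = 29  (check: 246·(-6) + 51·29 = 3)
The row with r = 3 (the gcd) gives the Bezout coefficients s = -6, t = 29.
Result: 246 · (-6) + 51 · (29) = 3.

gcd(246, 51) = 3; s = -6, t = 29 (check: 246·(-6) + 51·29 = 3).


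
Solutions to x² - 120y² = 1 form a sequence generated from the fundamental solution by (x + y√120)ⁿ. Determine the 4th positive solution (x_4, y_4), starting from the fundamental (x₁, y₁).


Step 1: Find the fundamental solution (x₁, y₁) of x² - 120y² = 1.
  Expand √120 as a continued fraction. a₀ = ⌊√120⌋ = 10; iterate m_{k+1} = d_k·a_k − m_k, d_{k+1} = (120 − m_{k+1}²)/d_k, a_{k+1} = ⌊(a₀ + m_{k+1})/d_{k+1}⌋ (starting m₀ = 0, d₀ = 1), with convergents p_k = a_k·p_{k-1} + p_{k-2}, q_k = a_k·q_{k-1} + q_{k-2} (p₋₁ = 1, q₋₁ = 0):
  k = 0: a₀ = 10; p₀/q₀ = 10/1; p₀² − 120·q₀² = 100 − 120 = -20.
  k = 1: m = 10, d = 20, a = ⌊(10 + 10)/20⌋ = 1; p/q = (1·10 + 1)/(1·1 + 0) = 11/1; p² − 120·q² = 121 − 120 = 1.
  The first convergent with p² − 120·q² = 1 gives the fundamental solution (x₁, y₁) = (11, 1).
Step 2: Apply the recurrence (x_{n+1}, y_{n+1}) = (x₁x_n + 120y₁y_n, x₁y_n + y₁x_n) repeatedly.
  From (x_1, y_1) = (11, 1): x_2 = 11·11 + 120·1·1 = 241; y_2 = 11·1 + 1·11 = 22.
  From (x_2, y_2) = (241, 22): x_3 = 11·241 + 120·1·22 = 5291; y_3 = 11·22 + 1·241 = 483.
  From (x_3, y_3) = (5291, 483): x_4 = 11·5291 + 120·1·483 = 116161; y_4 = 11·483 + 1·5291 = 10604.
Step 3: Verify x_4² - 120·y_4² = 13493377921 - 13493377920 = 1 (should be 1). ✓

(x_1, y_1) = (11, 1); (x_4, y_4) = (116161, 10604).


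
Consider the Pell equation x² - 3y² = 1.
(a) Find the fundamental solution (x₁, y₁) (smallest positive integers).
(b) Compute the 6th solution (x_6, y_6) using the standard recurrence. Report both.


Step 1: Find the fundamental solution (x₁, y₁) of x² - 3y² = 1.
  Expand √3 as a continued fraction. a₀ = ⌊√3⌋ = 1; iterate m_{k+1} = d_k·a_k − m_k, d_{k+1} = (3 − m_{k+1}²)/d_k, a_{k+1} = ⌊(a₀ + m_{k+1})/d_{k+1}⌋ (starting m₀ = 0, d₀ = 1), with convergents p_k = a_k·p_{k-1} + p_{k-2}, q_k = a_k·q_{k-1} + q_{k-2} (p₋₁ = 1, q₋₁ = 0):
  k = 0: a₀ = 1; p₀/q₀ = 1/1; p₀² − 3·q₀² = 1 − 3 = -2.
  k = 1: m = 1, d = 2, a = ⌊(1 + 1)/2⌋ = 1; p/q = (1·1 + 1)/(1·1 + 0) = 2/1; p² − 3·q² = 4 − 3 = 1.
  The first convergent with p² − 3·q² = 1 gives the fundamental solution (x₁, y₁) = (2, 1).
Step 2: Apply the recurrence (x_{n+1}, y_{n+1}) = (x₁x_n + 3y₁y_n, x₁y_n + y₁x_n) repeatedly.
  From (x_1, y_1) = (2, 1): x_2 = 2·2 + 3·1·1 = 7; y_2 = 2·1 + 1·2 = 4.
  From (x_2, y_2) = (7, 4): x_3 = 2·7 + 3·1·4 = 26; y_3 = 2·4 + 1·7 = 15.
  From (x_3, y_3) = (26, 15): x_4 = 2·26 + 3·1·15 = 97; y_4 = 2·15 + 1·26 = 56.
  From (x_4, y_4) = (97, 56): x_5 = 2·97 + 3·1·56 = 362; y_5 = 2·56 + 1·97 = 209.
  From (x_5, y_5) = (362, 209): x_6 = 2·362 + 3·1·209 = 1351; y_6 = 2·209 + 1·362 = 780.
Step 3: Verify x_6² - 3·y_6² = 1825201 - 1825200 = 1 (should be 1). ✓

(x_1, y_1) = (2, 1); (x_6, y_6) = (1351, 780).


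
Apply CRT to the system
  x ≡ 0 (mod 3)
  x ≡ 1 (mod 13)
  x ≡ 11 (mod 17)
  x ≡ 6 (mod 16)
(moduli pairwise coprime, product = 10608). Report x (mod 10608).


Product of moduli M = 3 · 13 · 17 · 16 = 10608.
Merge one congruence at a time:
  Start: x ≡ 0 (mod 3).
  Combine with x ≡ 1 (mod 13); new modulus lcm = 39.
    Write x = 0 + 3·t and substitute into x ≡ 1 (mod 13): 3·t ≡ 1 − 0 = 1 (mod 13).
    The inverse of 3 mod 13 is 9 (since 3·9 = 27 = 2·13 + 1), so t ≡ 9·1 = 9 ≡ 9 (mod 13).
    Then x = 0 + 3·9 = 27, valid modulo lcm(3, 13) = 39: x ≡ 27 (mod 39).
  Combine with x ≡ 11 (mod 17); new modulus lcm = 663.
    Write x = 27 + 39·t and substitute into x ≡ 11 (mod 17): 39·t ≡ 11 − 27 = -16 (mod 17).
    Reduce coefficients mod 17: 5·t ≡ 1 (mod 17).
    The inverse of 5 mod 17 is 7 (since 5·7 = 35 = 2·17 + 1), so t ≡ 7·1 = 7 ≡ 7 (mod 17).
    Then x = 27 + 39·7 = 300, valid modulo lcm(39, 17) = 663: x ≡ 300 (mod 663).
  Combine with x ≡ 6 (mod 16); new modulus lcm = 10608.
    Write x = 300 + 663·t and substitute into x ≡ 6 (mod 16): 663·t ≡ 6 − 300 = -294 (mod 16).
    Reduce coefficients mod 16: 7·t ≡ 10 (mod 16).
    The inverse of 7 mod 16 is 7 (since 7·7 = 49 = 3·16 + 1), so t ≡ 7·10 = 70 ≡ 6 (mod 16).
    Then x = 300 + 663·6 = 4278, valid modulo lcm(663, 16) = 10608: x ≡ 4278 (mod 10608).
Verify against each original: 4278 mod 3 = 0, 4278 mod 13 = 1, 4278 mod 17 = 11, 4278 mod 16 = 6.

x ≡ 4278 (mod 10608).


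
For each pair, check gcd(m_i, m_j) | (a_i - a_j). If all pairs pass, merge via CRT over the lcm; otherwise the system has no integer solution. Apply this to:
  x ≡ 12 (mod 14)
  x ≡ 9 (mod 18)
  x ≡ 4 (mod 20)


Moduli 14, 18, 20 are not pairwise coprime, so CRT works modulo lcm(m_i) when all pairwise compatibility conditions hold.
Pairwise compatibility: gcd(m_i, m_j) must divide a_i - a_j for every pair.
Merge one congruence at a time:
  Start: x ≡ 12 (mod 14).
  Combine with x ≡ 9 (mod 18): gcd(14, 18) = 2, and 9 - 12 = -3 is NOT divisible by 2.
    ⇒ system is inconsistent (no integer solution).

No solution (the system is inconsistent).


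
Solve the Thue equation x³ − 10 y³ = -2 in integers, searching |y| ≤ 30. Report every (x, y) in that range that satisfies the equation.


The equation is x³ - 10y³ = -2. For fixed y, x³ = 10·y³ − 2, so a solution requires the RHS to be a perfect cube.
Strategy: iterate y from -30 to 30, compute RHS = 10·y³ − 2, and check whether it is a (positive or negative) perfect cube.
Check small values of y:
  y = 0: RHS = -2 is not a perfect cube.
  y = 1: RHS = 8 = (2)³ ⇒ x = 2 works.
  y = -1: RHS = -12 is not a perfect cube.
  y = 2: RHS = 78 is not a perfect cube.
  y = -2: RHS = -82 is not a perfect cube.
  y = 3: RHS = 268 is not a perfect cube.
  y = -3: RHS = -272 is not a perfect cube.
Continuing the search up to |y| = 30 finds no further solutions beyond those listed.
Collected solutions: (2, 1).

Solutions (with |y| ≤ 30): (2, 1).


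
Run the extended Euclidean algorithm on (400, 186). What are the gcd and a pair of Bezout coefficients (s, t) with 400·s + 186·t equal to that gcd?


Euclidean algorithm on (400, 186) — divide until remainder is 0:
  400 = 2 · 186 + 28
  186 = 6 · 28 + 18
  28 = 1 · 18 + 10
  18 = 1 · 10 + 8
  10 = 1 · 8 + 2
  8 = 4 · 2 + 0
gcd(400, 186) = 2.
Track Bezout coefficients alongside the remainders: start with r₀ = 400 = a·1 + b·0 (s = 1, t = 0) and r₁ = 186 = a·0 + b·1 (s = 0, t = 1); each new remainder r_{k+1} = r_{k-1} − q_k·r_k inherits s_{k+1} = s_{k-1} − q_k·s_k, t_{k+1} = t_{k-1} − q_k·t_k, so r_k = a·s_k + b·t_k at every step:
  q = 2: r = 28, s = 1 − 2·0 = 1, t = 0 − 2·1 = -2  (check: 400·1 + 186·(-2) = 28)
  q = 6: r = 18, s = 0 − 6·1 = -6, t = 1 − 6·(-2) = 13  (check: 400·(-6) + 186·13 = 18)
  q = 1: r = 10, s = 1 − 1·(-6) = 7, t = -2 − 1·13 = -15  (check: 400·7 + 186·(-15) = 10)
  q = 1: r = 8, s = -6 − 1·7 = -13, t = 13 − 1·(-15) = 28  (check: 400·(-13) + 186·28 = 8)
  q = 1: r = 2, s = 7 − 1·(-13) = 20, t = -15 − 1·28 = -43  (check: 400·20 + 186·(-43) = 2)
The row with r = 2 (the gcd) gives the Bezout coefficients s = 20, t = -43.
Result: 400 · (20) + 186 · (-43) = 2.

gcd(400, 186) = 2; s = 20, t = -43 (check: 400·20 + 186·(-43) = 2).


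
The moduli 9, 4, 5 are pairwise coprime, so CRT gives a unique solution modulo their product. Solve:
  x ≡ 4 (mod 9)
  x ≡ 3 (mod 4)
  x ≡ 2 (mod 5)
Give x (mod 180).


Moduli 9, 4, 5 are pairwise coprime; by CRT there is a unique solution modulo M = 9 · 4 · 5 = 180.
Solve pairwise, accumulating the modulus:
  Start with x ≡ 4 (mod 9).
  Combine with x ≡ 3 (mod 4): since gcd(9, 4) = 1, we get a unique residue mod 36.
    Write x = 4 + 9·t and substitute into x ≡ 3 (mod 4): 9·t ≡ 3 − 4 = -1 (mod 4).
    Reduce coefficients mod 4: 1·t ≡ 3 (mod 4).
    So t ≡ 3 (mod 4).
    Then x = 4 + 9·3 = 31, valid modulo lcm(9, 4) = 36: x ≡ 31 (mod 36).
  Combine with x ≡ 2 (mod 5): since gcd(36, 5) = 1, we get a unique residue mod 180.
    Write x = 31 + 36·t and substitute into x ≡ 2 (mod 5): 36·t ≡ 2 − 31 = -29 (mod 5).
    Reduce coefficients mod 5: 1·t ≡ 1 (mod 5).
    So t ≡ 1 (mod 5).
    Then x = 31 + 36·1 = 67, valid modulo lcm(36, 5) = 180: x ≡ 67 (mod 180).
Verify: 67 mod 9 = 4 ✓, 67 mod 4 = 3 ✓, 67 mod 5 = 2 ✓.

x ≡ 67 (mod 180).


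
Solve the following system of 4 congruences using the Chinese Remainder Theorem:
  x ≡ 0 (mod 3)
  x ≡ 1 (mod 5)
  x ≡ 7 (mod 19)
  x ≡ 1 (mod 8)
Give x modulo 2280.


Product of moduli M = 3 · 5 · 19 · 8 = 2280.
Merge one congruence at a time:
  Start: x ≡ 0 (mod 3).
  Combine with x ≡ 1 (mod 5); new modulus lcm = 15.
    Write x = 0 + 3·t and substitute into x ≡ 1 (mod 5): 3·t ≡ 1 − 0 = 1 (mod 5).
    The inverse of 3 mod 5 is 2 (since 3·2 = 6 = 1·5 + 1), so t ≡ 2·1 = 2 ≡ 2 (mod 5).
    Then x = 0 + 3·2 = 6, valid modulo lcm(3, 5) = 15: x ≡ 6 (mod 15).
  Combine with x ≡ 7 (mod 19); new modulus lcm = 285.
    Write x = 6 + 15·t and substitute into x ≡ 7 (mod 19): 15·t ≡ 7 − 6 = 1 (mod 19).
    The inverse of 15 mod 19 is 14 (since 15·14 = 210 = 11·19 + 1), so t ≡ 14·1 = 14 ≡ 14 (mod 19).
    Then x = 6 + 15·14 = 216, valid modulo lcm(15, 19) = 285: x ≡ 216 (mod 285).
  Combine with x ≡ 1 (mod 8); new modulus lcm = 2280.
    Write x = 216 + 285·t and substitute into x ≡ 1 (mod 8): 285·t ≡ 1 − 216 = -215 (mod 8).
    Reduce coefficients mod 8: 5·t ≡ 1 (mod 8).
    The inverse of 5 mod 8 is 5 (since 5·5 = 25 = 3·8 + 1), so t ≡ 5·1 = 5 ≡ 5 (mod 8).
    Then x = 216 + 285·5 = 1641, valid modulo lcm(285, 8) = 2280: x ≡ 1641 (mod 2280).
Verify against each original: 1641 mod 3 = 0, 1641 mod 5 = 1, 1641 mod 19 = 7, 1641 mod 8 = 1.

x ≡ 1641 (mod 2280).


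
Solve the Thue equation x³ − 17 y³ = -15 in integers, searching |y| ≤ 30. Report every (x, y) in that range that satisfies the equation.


The equation is x³ - 17y³ = -15. For fixed y, x³ = 17·y³ − 15, so a solution requires the RHS to be a perfect cube.
Strategy: iterate y from -30 to 30, compute RHS = 17·y³ − 15, and check whether it is a (positive or negative) perfect cube.
Check small values of y:
  y = 0: RHS = -15 is not a perfect cube.
  y = 1: RHS = 2 is not a perfect cube.
  y = -1: RHS = -32 is not a perfect cube.
  y = 2: RHS = 121 is not a perfect cube.
  y = -2: RHS = -151 is not a perfect cube.
  y = 3: RHS = 444 is not a perfect cube.
  y = -3: RHS = -474 is not a perfect cube.
Continuing the search up to |y| = 30 finds no solutions either.
No (x, y) in the scanned range satisfies the equation.

No integer solutions with |y| ≤ 30.


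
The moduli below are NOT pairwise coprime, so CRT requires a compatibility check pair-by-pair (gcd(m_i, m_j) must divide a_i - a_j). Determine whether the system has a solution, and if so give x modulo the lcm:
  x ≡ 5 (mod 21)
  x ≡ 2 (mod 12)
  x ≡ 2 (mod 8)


Moduli 21, 12, 8 are not pairwise coprime, so CRT works modulo lcm(m_i) when all pairwise compatibility conditions hold.
Pairwise compatibility: gcd(m_i, m_j) must divide a_i - a_j for every pair.
Merge one congruence at a time:
  Start: x ≡ 5 (mod 21).
  Combine with x ≡ 2 (mod 12): gcd(21, 12) = 3; 2 - 5 = -3, which IS divisible by 3, so compatible.
    Write x = 5 + 21·t and substitute into x ≡ 2 (mod 12): 21·t ≡ 2 − 5 = -3 (mod 12).
    Divide the congruence (and modulus) by g = 3: 7·t ≡ -1 (mod 4).
    Reduce coefficients mod 4: 3·t ≡ 3 (mod 4).
    The inverse of 3 mod 4 is 3 (since 3·3 = 9 = 2·4 + 1), so t ≡ 3·3 = 9 ≡ 1 (mod 4).
    Then x = 5 + 21·1 = 26, valid modulo lcm(21, 12) = 84: x ≡ 26 (mod 84).
  Combine with x ≡ 2 (mod 8): gcd(84, 8) = 4; 2 - 26 = -24, which IS divisible by 4, so compatible.
    Write x = 26 + 84·t and substitute into x ≡ 2 (mod 8): 84·t ≡ 2 − 26 = -24 (mod 8).
    Divide the congruence (and modulus) by g = 4: 21·t ≡ -6 (mod 2).
    Reduce coefficients mod 2: 1·t ≡ 0 (mod 2).
    So t ≡ 0 (mod 2).
    Then x = 26 + 84·0 = 26, valid modulo lcm(84, 8) = 168: x ≡ 26 (mod 168).
Verify: 26 mod 21 = 5, 26 mod 12 = 2, 26 mod 8 = 2.

x ≡ 26 (mod 168).


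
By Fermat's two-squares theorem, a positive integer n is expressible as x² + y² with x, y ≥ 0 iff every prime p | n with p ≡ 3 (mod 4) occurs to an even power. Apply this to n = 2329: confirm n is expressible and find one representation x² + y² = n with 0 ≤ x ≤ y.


Step 1: Factor n = 2329 = 17 · 137.
Step 2: Check the mod-4 condition on each prime factor: 17 ≡ 1 (mod 4), exponent 1; 137 ≡ 1 (mod 4), exponent 1.
All primes ≡ 3 (mod 4) appear to even exponent (or don't appear), so by the two-squares theorem n IS expressible as a sum of two squares.
Step 3: Build a representation. Here n = 17 · 137 is a product of primes ≡ 1 (mod 4). Each prime p ≡ 1 (mod 4) is itself a sum of two squares; find a² by testing p − a² for a perfect square:
  17: 17 − 1² = 16 = 4² ⇒ 17 = 1² + 4².
  137: 137 − 1² = 136, 137 − 2² = 133, 137 − 3² = 128, 137 − 4² = 121 = 11² ⇒ 137 = 4² + 11².
  Combine using the Brahmagupta–Fibonacci identity (a² + b²)(c² + d²) = (ac − bd)² + (ad + bc)² = (ac + bd)² + (ad − bc)²:
  17 · 137 = 2329: from (1² + 4²)(4² + 11²), take (1·4 − 4·11, 1·11 + 4·4) = (4 − 44, 11 + 16) = (-40, 27); dropping signs (only squares matter) gives (40, 27); check 40² + 27² = 1600 + 729 = 2329 ✓.
Step 4: Order so x ≤ y and verify: 27² + 40² = 729 + 1600 = 2329 = n. ✓

n = 2329 = 27² + 40² (one valid representation with x ≤ y).


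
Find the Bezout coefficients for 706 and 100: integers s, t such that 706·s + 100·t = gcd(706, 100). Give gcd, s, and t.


Euclidean algorithm on (706, 100) — divide until remainder is 0:
  706 = 7 · 100 + 6
  100 = 16 · 6 + 4
  6 = 1 · 4 + 2
  4 = 2 · 2 + 0
gcd(706, 100) = 2.
Track Bezout coefficients alongside the remainders: start with r₀ = 706 = a·1 + b·0 (s = 1, t = 0) and r₁ = 100 = a·0 + b·1 (s = 0, t = 1); each new remainder r_{k+1} = r_{k-1} − q_k·r_k inherits s_{k+1} = s_{k-1} − q_k·s_k, t_{k+1} = t_{k-1} − q_k·t_k, so r_k = a·s_k + b·t_k at every step:
  q = 7: r = 6, s = 1 − 7·0 = 1, t = 0 − 7·1 = -7  (check: 706·1 + 100·(-7) = 6)
  q = 16: r = 4, s = 0 − 16·1 = -16, t = 1 − 16·(-7) = 113  (check: 706·(-16) + 100·113 = 4)
  q = 1: r = 2, s = 1 − 1·(-16) = 17, t = -7 − 1·113 = -120  (check: 706·17 + 100·(-120) = 2)
The row with r = 2 (the gcd) gives the Bezout coefficients s = 17, t = -120.
Result: 706 · (17) + 100 · (-120) = 2.

gcd(706, 100) = 2; s = 17, t = -120 (check: 706·17 + 100·(-120) = 2).


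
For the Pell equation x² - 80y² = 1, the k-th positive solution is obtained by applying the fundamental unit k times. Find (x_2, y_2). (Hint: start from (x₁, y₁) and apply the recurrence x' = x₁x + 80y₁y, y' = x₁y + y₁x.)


Step 1: Find the fundamental solution (x₁, y₁) of x² - 80y² = 1.
  Expand √80 as a continued fraction. a₀ = ⌊√80⌋ = 8; iterate m_{k+1} = d_k·a_k − m_k, d_{k+1} = (80 − m_{k+1}²)/d_k, a_{k+1} = ⌊(a₀ + m_{k+1})/d_{k+1}⌋ (starting m₀ = 0, d₀ = 1), with convergents p_k = a_k·p_{k-1} + p_{k-2}, q_k = a_k·q_{k-1} + q_{k-2} (p₋₁ = 1, q₋₁ = 0):
  k = 0: a₀ = 8; p₀/q₀ = 8/1; p₀² − 80·q₀² = 64 − 80 = -16.
  k = 1: m = 8, d = 16, a = ⌊(8 + 8)/16⌋ = 1; p/q = (1·8 + 1)/(1·1 + 0) = 9/1; p² − 80·q² = 81 − 80 = 1.
  The first convergent with p² − 80·q² = 1 gives the fundamental solution (x₁, y₁) = (9, 1).
Step 2: Apply the recurrence (x_{n+1}, y_{n+1}) = (x₁x_n + 80y₁y_n, x₁y_n + y₁x_n) repeatedly.
  From (x_1, y_1) = (9, 1): x_2 = 9·9 + 80·1·1 = 161; y_2 = 9·1 + 1·9 = 18.
Step 3: Verify x_2² - 80·y_2² = 25921 - 25920 = 1 (should be 1). ✓

(x_1, y_1) = (9, 1); (x_2, y_2) = (161, 18).


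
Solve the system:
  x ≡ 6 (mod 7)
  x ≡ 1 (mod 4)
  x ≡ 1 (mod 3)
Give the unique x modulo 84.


Moduli 7, 4, 3 are pairwise coprime; by CRT there is a unique solution modulo M = 7 · 4 · 3 = 84.
Solve pairwise, accumulating the modulus:
  Start with x ≡ 6 (mod 7).
  Combine with x ≡ 1 (mod 4): since gcd(7, 4) = 1, we get a unique residue mod 28.
    Write x = 6 + 7·t and substitute into x ≡ 1 (mod 4): 7·t ≡ 1 − 6 = -5 (mod 4).
    Reduce coefficients mod 4: 3·t ≡ 3 (mod 4).
    The inverse of 3 mod 4 is 3 (since 3·3 = 9 = 2·4 + 1), so t ≡ 3·3 = 9 ≡ 1 (mod 4).
    Then x = 6 + 7·1 = 13, valid modulo lcm(7, 4) = 28: x ≡ 13 (mod 28).
  Combine with x ≡ 1 (mod 3): since gcd(28, 3) = 1, we get a unique residue mod 84.
    Write x = 13 + 28·t and substitute into x ≡ 1 (mod 3): 28·t ≡ 1 − 13 = -12 (mod 3).
    Reduce coefficients mod 3: 1·t ≡ 0 (mod 3).
    So t ≡ 0 (mod 3).
    Then x = 13 + 28·0 = 13, valid modulo lcm(28, 3) = 84: x ≡ 13 (mod 84).
Verify: 13 mod 7 = 6 ✓, 13 mod 4 = 1 ✓, 13 mod 3 = 1 ✓.

x ≡ 13 (mod 84).


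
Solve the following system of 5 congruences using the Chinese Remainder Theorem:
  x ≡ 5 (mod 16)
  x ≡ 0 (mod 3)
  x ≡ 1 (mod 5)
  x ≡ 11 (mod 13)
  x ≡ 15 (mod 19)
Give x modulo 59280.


Product of moduli M = 16 · 3 · 5 · 13 · 19 = 59280.
Merge one congruence at a time:
  Start: x ≡ 5 (mod 16).
  Combine with x ≡ 0 (mod 3); new modulus lcm = 48.
    Write x = 5 + 16·t and substitute into x ≡ 0 (mod 3): 16·t ≡ 0 − 5 = -5 (mod 3).
    Reduce coefficients mod 3: 1·t ≡ 1 (mod 3).
    So t ≡ 1 (mod 3).
    Then x = 5 + 16·1 = 21, valid modulo lcm(16, 3) = 48: x ≡ 21 (mod 48).
  Combine with x ≡ 1 (mod 5); new modulus lcm = 240.
    Write x = 21 + 48·t and substitute into x ≡ 1 (mod 5): 48·t ≡ 1 − 21 = -20 (mod 5).
    Reduce coefficients mod 5: 3·t ≡ 0 (mod 5).
    The inverse of 3 mod 5 is 2 (since 3·2 = 6 = 1·5 + 1), so t ≡ 2·0 = 0 ≡ 0 (mod 5).
    Then x = 21 + 48·0 = 21, valid modulo lcm(48, 5) = 240: x ≡ 21 (mod 240).
  Combine with x ≡ 11 (mod 13); new modulus lcm = 3120.
    Write x = 21 + 240·t and substitute into x ≡ 11 (mod 13): 240·t ≡ 11 − 21 = -10 (mod 13).
    Reduce coefficients mod 13: 6·t ≡ 3 (mod 13).
    The inverse of 6 mod 13 is 11 (since 6·11 = 66 = 5·13 + 1), so t ≡ 11·3 = 33 ≡ 7 (mod 13).
    Then x = 21 + 240·7 = 1701, valid modulo lcm(240, 13) = 3120: x ≡ 1701 (mod 3120).
  Combine with x ≡ 15 (mod 19); new modulus lcm = 59280.
    Write x = 1701 + 3120·t and substitute into x ≡ 15 (mod 19): 3120·t ≡ 15 − 1701 = -1686 (mod 19).
    Reduce coefficients mod 19: 4·t ≡ 5 (mod 19).
    The inverse of 4 mod 19 is 5 (since 4·5 = 20 = 1·19 + 1), so t ≡ 5·5 = 25 ≡ 6 (mod 19).
    Then x = 1701 + 3120·6 = 20421, valid modulo lcm(3120, 19) = 59280: x ≡ 20421 (mod 59280).
Verify against each original: 20421 mod 16 = 5, 20421 mod 3 = 0, 20421 mod 5 = 1, 20421 mod 13 = 11, 20421 mod 19 = 15.

x ≡ 20421 (mod 59280).


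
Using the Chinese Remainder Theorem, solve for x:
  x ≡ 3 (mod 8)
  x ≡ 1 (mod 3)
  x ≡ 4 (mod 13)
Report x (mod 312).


Moduli 8, 3, 13 are pairwise coprime; by CRT there is a unique solution modulo M = 8 · 3 · 13 = 312.
Solve pairwise, accumulating the modulus:
  Start with x ≡ 3 (mod 8).
  Combine with x ≡ 1 (mod 3): since gcd(8, 3) = 1, we get a unique residue mod 24.
    Write x = 3 + 8·t and substitute into x ≡ 1 (mod 3): 8·t ≡ 1 − 3 = -2 (mod 3).
    Reduce coefficients mod 3: 2·t ≡ 1 (mod 3).
    The inverse of 2 mod 3 is 2 (since 2·2 = 4 = 1·3 + 1), so t ≡ 2·1 = 2 ≡ 2 (mod 3).
    Then x = 3 + 8·2 = 19, valid modulo lcm(8, 3) = 24: x ≡ 19 (mod 24).
  Combine with x ≡ 4 (mod 13): since gcd(24, 13) = 1, we get a unique residue mod 312.
    Write x = 19 + 24·t and substitute into x ≡ 4 (mod 13): 24·t ≡ 4 − 19 = -15 (mod 13).
    Reduce coefficients mod 13: 11·t ≡ 11 (mod 13).
    The inverse of 11 mod 13 is 6 (since 11·6 = 66 = 5·13 + 1), so t ≡ 6·11 = 66 ≡ 1 (mod 13).
    Then x = 19 + 24·1 = 43, valid modulo lcm(24, 13) = 312: x ≡ 43 (mod 312).
Verify: 43 mod 8 = 3 ✓, 43 mod 3 = 1 ✓, 43 mod 13 = 4 ✓.

x ≡ 43 (mod 312).


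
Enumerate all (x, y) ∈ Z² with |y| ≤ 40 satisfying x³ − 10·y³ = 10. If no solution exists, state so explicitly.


The equation is x³ - 10y³ = 10. For fixed y, x³ = 10·y³ + 10, so a solution requires the RHS to be a perfect cube.
Strategy: iterate y from -40 to 40, compute RHS = 10·y³ + 10, and check whether it is a (positive or negative) perfect cube.
Check small values of y:
  y = 0: RHS = 10 is not a perfect cube.
  y = 1: RHS = 20 is not a perfect cube.
  y = -1: RHS = 0 = (0)³ ⇒ x = 0 works.
  y = 2: RHS = 90 is not a perfect cube.
  y = -2: RHS = -70 is not a perfect cube.
  y = 3: RHS = 280 is not a perfect cube.
  y = -3: RHS = -260 is not a perfect cube.
Continuing the search up to |y| = 40 finds no further solutions beyond those listed.
Collected solutions: (0, -1).

Solutions (with |y| ≤ 40): (0, -1).


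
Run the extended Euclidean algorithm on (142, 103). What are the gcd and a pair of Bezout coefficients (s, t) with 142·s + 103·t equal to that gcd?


Euclidean algorithm on (142, 103) — divide until remainder is 0:
  142 = 1 · 103 + 39
  103 = 2 · 39 + 25
  39 = 1 · 25 + 14
  25 = 1 · 14 + 11
  14 = 1 · 11 + 3
  11 = 3 · 3 + 2
  3 = 1 · 2 + 1
  2 = 2 · 1 + 0
gcd(142, 103) = 1.
Track Bezout coefficients alongside the remainders: start with r₀ = 142 = a·1 + b·0 (s = 1, t = 0) and r₁ = 103 = a·0 + b·1 (s = 0, t = 1); each new remainder r_{k+1} = r_{k-1} − q_k·r_k inherits s_{k+1} = s_{k-1} − q_k·s_k, t_{k+1} = t_{k-1} − q_k·t_k, so r_k = a·s_k + b·t_k at every step:
  q = 1: r = 39, s = 1 − 1·0 = 1, t = 0 − 1·1 = -1  (check: 142·1 + 103·(-1) = 39)
  q = 2: r = 25, s = 0 − 2·1 = -2, t = 1 − 2·(-1) = 3  (check: 142·(-2) + 103·3 = 25)
  q = 1: r = 14, s = 1 − 1·(-2) = 3, t = -1 − 1·3 = -4  (check: 142·3 + 103·(-4) = 14)
  q = 1: r = 11, s = -2 − 1·3 = -5, t = 3 − 1·(-4) = 7  (check: 142·(-5) + 103·7 = 11)
  q = 1: r = 3, s = 3 − 1·(-5) = 8, t = -4 − 1·7 = -11  (check: 142·8 + 103·(-11) = 3)
  q = 3: r = 2, s = -5 − 3·8 = -29, t = 7 − 3·(-11) = 40  (check: 142·(-29) + 103·40 = 2)
  q = 1: r = 1, s = 8 − 1·(-29) = 37, t = -11 − 1·40 = -51  (check: 142·37 + 103·(-51) = 1)
The row with r = 1 (the gcd) gives the Bezout coefficients s = 37, t = -51.
Result: 142 · (37) + 103 · (-51) = 1.

gcd(142, 103) = 1; s = 37, t = -51 (check: 142·37 + 103·(-51) = 1).


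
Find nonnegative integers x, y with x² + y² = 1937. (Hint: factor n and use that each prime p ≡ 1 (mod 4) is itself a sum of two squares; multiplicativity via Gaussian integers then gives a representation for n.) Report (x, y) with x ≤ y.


Step 1: Factor n = 1937 = 13 · 149.
Step 2: Check the mod-4 condition on each prime factor: 13 ≡ 1 (mod 4), exponent 1; 149 ≡ 1 (mod 4), exponent 1.
All primes ≡ 3 (mod 4) appear to even exponent (or don't appear), so by the two-squares theorem n IS expressible as a sum of two squares.
Step 3: Build a representation. Here n = 13 · 149 is a product of primes ≡ 1 (mod 4). Each prime p ≡ 1 (mod 4) is itself a sum of two squares; find a² by testing p − a² for a perfect square:
  13: 13 − 1² = 12, 13 − 2² = 9 = 3² ⇒ 13 = 2² + 3².
  149: 149 − 1² = 148, 149 − 2² = 145, 149 − 3² = 140, 149 − 4² = 133, 149 − 5² = 124, 149 − 6² = 113, 149 − 7² = 100 = 10² ⇒ 149 = 7² + 10².
  Combine using the Brahmagupta–Fibonacci identity (a² + b²)(c² + d²) = (ac − bd)² + (ad + bc)² = (ac + bd)² + (ad − bc)²:
  13 · 149 = 1937: from (2² + 3²)(7² + 10²), take (2·7 − 3·10, 2·10 + 3·7) = (14 − 30, 20 + 21) = (-16, 41); dropping signs (only squares matter) gives (16, 41); check 16² + 41² = 256 + 1681 = 1937 ✓.
Step 4: Order so x ≤ y and verify: 16² + 41² = 256 + 1681 = 1937 = n. ✓

n = 1937 = 16² + 41² (one valid representation with x ≤ y).


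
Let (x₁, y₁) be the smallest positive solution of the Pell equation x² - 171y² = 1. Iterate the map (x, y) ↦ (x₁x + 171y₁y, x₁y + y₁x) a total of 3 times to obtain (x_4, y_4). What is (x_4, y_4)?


Step 1: Find the fundamental solution (x₁, y₁) of x² - 171y² = 1.
  Expand √171 as a continued fraction. a₀ = ⌊√171⌋ = 13; iterate m_{k+1} = d_k·a_k − m_k, d_{k+1} = (171 − m_{k+1}²)/d_k, a_{k+1} = ⌊(a₀ + m_{k+1})/d_{k+1}⌋ (starting m₀ = 0, d₀ = 1), with convergents p_k = a_k·p_{k-1} + p_{k-2}, q_k = a_k·q_{k-1} + q_{k-2} (p₋₁ = 1, q₋₁ = 0):
  k = 0: a₀ = 13; p₀/q₀ = 13/1; p₀² − 171·q₀² = 169 − 171 = -2.
  k = 1: m = 13, d = 2, a = ⌊(13 + 13)/2⌋ = 13; p/q = (13·13 + 1)/(13·1 + 0) = 170/13; p² − 171·q² = 28900 − 28899 = 1.
  The first convergent with p² − 171·q² = 1 gives the fundamental solution (x₁, y₁) = (170, 13).
Step 2: Apply the recurrence (x_{n+1}, y_{n+1}) = (x₁x_n + 171y₁y_n, x₁y_n + y₁x_n) repeatedly.
  From (x_1, y_1) = (170, 13): x_2 = 170·170 + 171·13·13 = 57799; y_2 = 170·13 + 13·170 = 4420.
  From (x_2, y_2) = (57799, 4420): x_3 = 170·57799 + 171·13·4420 = 19651490; y_3 = 170·4420 + 13·57799 = 1502787.
  From (x_3, y_3) = (19651490, 1502787): x_4 = 170·19651490 + 171·13·1502787 = 6681448801; y_4 = 170·1502787 + 13·19651490 = 510943160.
Step 3: Verify x_4² - 171·y_4² = 44641758080384337601 - 44641758080384337600 = 1 (should be 1). ✓

(x_1, y_1) = (170, 13); (x_4, y_4) = (6681448801, 510943160).


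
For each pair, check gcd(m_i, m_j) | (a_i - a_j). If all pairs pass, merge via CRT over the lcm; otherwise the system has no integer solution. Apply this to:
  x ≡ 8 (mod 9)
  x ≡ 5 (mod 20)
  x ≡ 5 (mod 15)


Moduli 9, 20, 15 are not pairwise coprime, so CRT works modulo lcm(m_i) when all pairwise compatibility conditions hold.
Pairwise compatibility: gcd(m_i, m_j) must divide a_i - a_j for every pair.
Merge one congruence at a time:
  Start: x ≡ 8 (mod 9).
  Combine with x ≡ 5 (mod 20): gcd(9, 20) = 1; 5 - 8 = -3, which IS divisible by 1, so compatible.
    Write x = 8 + 9·t and substitute into x ≡ 5 (mod 20): 9·t ≡ 5 − 8 = -3 (mod 20).
    Reduce coefficients mod 20: 9·t ≡ 17 (mod 20).
    The inverse of 9 mod 20 is 9 (since 9·9 = 81 = 4·20 + 1), so t ≡ 9·17 = 153 ≡ 13 (mod 20).
    Then x = 8 + 9·13 = 125, valid modulo lcm(9, 20) = 180: x ≡ 125 (mod 180).
  Combine with x ≡ 5 (mod 15): gcd(180, 15) = 15; 5 - 125 = -120, which IS divisible by 15, so compatible.
    Write x = 125 + 180·t and substitute into x ≡ 5 (mod 15): 180·t ≡ 5 − 125 = -120 (mod 15).
    Divide the congruence (and modulus) by g = 15: 12·t ≡ -8 (mod 1).
    Modulo 1 every t works; take t = 0.
    Then x = 125 + 180·0 = 125, valid modulo lcm(180, 15) = 180: x ≡ 125 (mod 180).
Verify: 125 mod 9 = 8, 125 mod 20 = 5, 125 mod 15 = 5.

x ≡ 125 (mod 180).


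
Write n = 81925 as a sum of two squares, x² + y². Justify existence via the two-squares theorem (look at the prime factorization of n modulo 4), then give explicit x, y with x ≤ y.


Step 1: Factor n = 81925 = 5^2 · 29 · 113.
Step 2: Check the mod-4 condition on each prime factor: 5 ≡ 1 (mod 4), exponent 2; 29 ≡ 1 (mod 4), exponent 1; 113 ≡ 1 (mod 4), exponent 1.
All primes ≡ 3 (mod 4) appear to even exponent (or don't appear), so by the two-squares theorem n IS expressible as a sum of two squares.
Step 3: Build a representation. Group n = k² · m with k = 5 and m = 29 · 113 = 3277 (a product of primes ≡ 1 (mod 4)); a representation of m scales to one of n via (k·x)² + (k·y)² = k²(x² + y²). Each prime p ≡ 1 (mod 4) is itself a sum of two squares; find a² by testing p − a² for a perfect square:
  29: 29 − 1² = 28, 29 − 2² = 25 = 5² ⇒ 29 = 2² + 5².
  113: 113 − 1² = 112, 113 − 2² = 109, 113 − 3² = 104, 113 − 4² = 97, 113 − 5² = 88, 113 − 6² = 77, 113 − 7² = 64 = 8² ⇒ 113 = 7² + 8².
  Combine using the Brahmagupta–Fibonacci identity (a² + b²)(c² + d²) = (ac − bd)² + (ad + bc)² = (ac + bd)² + (ad − bc)²:
  29 · 113 = 3277: from (2² + 5²)(7² + 8²), take (2·7 − 5·8, 2·8 + 5·7) = (14 − 40, 16 + 35) = (-26, 51); dropping signs (only squares matter) gives (26, 51); check 26² + 51² = 676 + 2601 = 3277 ✓.
  Scale by k = 5: (5·26, 5·51) = (130, 255).
Step 4: Order so x ≤ y and verify: 130² + 255² = 16900 + 65025 = 81925 = n. ✓

n = 81925 = 130² + 255² (one valid representation with x ≤ y).


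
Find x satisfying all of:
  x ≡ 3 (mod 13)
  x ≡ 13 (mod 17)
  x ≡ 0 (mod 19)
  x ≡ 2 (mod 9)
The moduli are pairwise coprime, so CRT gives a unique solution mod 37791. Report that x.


Product of moduli M = 13 · 17 · 19 · 9 = 37791.
Merge one congruence at a time:
  Start: x ≡ 3 (mod 13).
  Combine with x ≡ 13 (mod 17); new modulus lcm = 221.
    Write x = 3 + 13·t and substitute into x ≡ 13 (mod 17): 13·t ≡ 13 − 3 = 10 (mod 17).
    The inverse of 13 mod 17 is 4 (since 13·4 = 52 = 3·17 + 1), so t ≡ 4·10 = 40 ≡ 6 (mod 17).
    Then x = 3 + 13·6 = 81, valid modulo lcm(13, 17) = 221: x ≡ 81 (mod 221).
  Combine with x ≡ 0 (mod 19); new modulus lcm = 4199.
    Write x = 81 + 221·t and substitute into x ≡ 0 (mod 19): 221·t ≡ 0 − 81 = -81 (mod 19).
    Reduce coefficients mod 19: 12·t ≡ 14 (mod 19).
    The inverse of 12 mod 19 is 8 (since 12·8 = 96 = 5·19 + 1), so t ≡ 8·14 = 112 ≡ 17 (mod 19).
    Then x = 81 + 221·17 = 3838, valid modulo lcm(221, 19) = 4199: x ≡ 3838 (mod 4199).
  Combine with x ≡ 2 (mod 9); new modulus lcm = 37791.
    Write x = 3838 + 4199·t and substitute into x ≡ 2 (mod 9): 4199·t ≡ 2 − 3838 = -3836 (mod 9).
    Reduce coefficients mod 9: 5·t ≡ 7 (mod 9).
    The inverse of 5 mod 9 is 2 (since 5·2 = 10 = 1·9 + 1), so t ≡ 2·7 = 14 ≡ 5 (mod 9).
    Then x = 3838 + 4199·5 = 24833, valid modulo lcm(4199, 9) = 37791: x ≡ 24833 (mod 37791).
Verify against each original: 24833 mod 13 = 3, 24833 mod 17 = 13, 24833 mod 19 = 0, 24833 mod 9 = 2.

x ≡ 24833 (mod 37791).


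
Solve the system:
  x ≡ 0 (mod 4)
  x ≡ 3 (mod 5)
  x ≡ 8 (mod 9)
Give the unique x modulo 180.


Moduli 4, 5, 9 are pairwise coprime; by CRT there is a unique solution modulo M = 4 · 5 · 9 = 180.
Solve pairwise, accumulating the modulus:
  Start with x ≡ 0 (mod 4).
  Combine with x ≡ 3 (mod 5): since gcd(4, 5) = 1, we get a unique residue mod 20.
    Write x = 0 + 4·t and substitute into x ≡ 3 (mod 5): 4·t ≡ 3 − 0 = 3 (mod 5).
    The inverse of 4 mod 5 is 4 (since 4·4 = 16 = 3·5 + 1), so t ≡ 4·3 = 12 ≡ 2 (mod 5).
    Then x = 0 + 4·2 = 8, valid modulo lcm(4, 5) = 20: x ≡ 8 (mod 20).
  Combine with x ≡ 8 (mod 9): since gcd(20, 9) = 1, we get a unique residue mod 180.
    Write x = 8 + 20·t and substitute into x ≡ 8 (mod 9): 20·t ≡ 8 − 8 = 0 (mod 9).
    Reduce coefficients mod 9: 2·t ≡ 0 (mod 9).
    The inverse of 2 mod 9 is 5 (since 2·5 = 10 = 1·9 + 1), so t ≡ 5·0 = 0 ≡ 0 (mod 9).
    Then x = 8 + 20·0 = 8, valid modulo lcm(20, 9) = 180: x ≡ 8 (mod 180).
Verify: 8 mod 4 = 0 ✓, 8 mod 5 = 3 ✓, 8 mod 9 = 8 ✓.

x ≡ 8 (mod 180).


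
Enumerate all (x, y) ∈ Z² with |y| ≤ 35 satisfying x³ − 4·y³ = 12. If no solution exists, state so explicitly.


The equation is x³ - 4y³ = 12. For fixed y, x³ = 4·y³ + 12, so a solution requires the RHS to be a perfect cube.
Strategy: iterate y from -35 to 35, compute RHS = 4·y³ + 12, and check whether it is a (positive or negative) perfect cube.
Check small values of y:
  y = 0: RHS = 12 is not a perfect cube.
  y = 1: RHS = 16 is not a perfect cube.
  y = -1: RHS = 8 = (2)³ ⇒ x = 2 works.
  y = 2: RHS = 44 is not a perfect cube.
  y = -2: RHS = -20 is not a perfect cube.
  y = 3: RHS = 120 is not a perfect cube.
  y = -3: RHS = -96 is not a perfect cube.
Continuing, at y = 5: RHS = 512 = (8)³ ⇒ x = 8 works.
Searching the remaining y in |y| ≤ 35 finds no further solutions.
Collected solutions: (2, -1), (8, 5).

Solutions (with |y| ≤ 35): (2, -1), (8, 5).


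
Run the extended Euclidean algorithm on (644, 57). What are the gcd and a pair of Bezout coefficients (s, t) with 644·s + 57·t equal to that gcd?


Euclidean algorithm on (644, 57) — divide until remainder is 0:
  644 = 11 · 57 + 17
  57 = 3 · 17 + 6
  17 = 2 · 6 + 5
  6 = 1 · 5 + 1
  5 = 5 · 1 + 0
gcd(644, 57) = 1.
Track Bezout coefficients alongside the remainders: start with r₀ = 644 = a·1 + b·0 (s = 1, t = 0) and r₁ = 57 = a·0 + b·1 (s = 0, t = 1); each new remainder r_{k+1} = r_{k-1} − q_k·r_k inherits s_{k+1} = s_{k-1} − q_k·s_k, t_{k+1} = t_{k-1} − q_k·t_k, so r_k = a·s_k + b·t_k at every step:
  q = 11: r = 17, s = 1 − 11·0 = 1, t = 0 − 11·1 = -11  (check: 644·1 + 57·(-11) = 17)
  q = 3: r = 6, s = 0 − 3·1 = -3, t = 1 − 3·(-11) = 34  (check: 644·(-3) + 57·34 = 6)
  q = 2: r = 5, s = 1 − 2·(-3) = 7, t = -11 − 2·34 = -79  (check: 644·7 + 57·(-79) = 5)
  q = 1: r = 1, s = -3 − 1·7 = -10, t = 34 − 1·(-79) = 113  (check: 644·(-10) + 57·113 = 1)
The row with r = 1 (the gcd) gives the Bezout coefficients s = -10, t = 113.
Result: 644 · (-10) + 57 · (113) = 1.

gcd(644, 57) = 1; s = -10, t = 113 (check: 644·(-10) + 57·113 = 1).


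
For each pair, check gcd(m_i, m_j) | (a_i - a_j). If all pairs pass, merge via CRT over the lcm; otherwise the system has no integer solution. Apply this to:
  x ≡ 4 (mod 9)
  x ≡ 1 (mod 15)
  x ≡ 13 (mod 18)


Moduli 9, 15, 18 are not pairwise coprime, so CRT works modulo lcm(m_i) when all pairwise compatibility conditions hold.
Pairwise compatibility: gcd(m_i, m_j) must divide a_i - a_j for every pair.
Merge one congruence at a time:
  Start: x ≡ 4 (mod 9).
  Combine with x ≡ 1 (mod 15): gcd(9, 15) = 3; 1 - 4 = -3, which IS divisible by 3, so compatible.
    Write x = 4 + 9·t and substitute into x ≡ 1 (mod 15): 9·t ≡ 1 − 4 = -3 (mod 15).
    Divide the congruence (and modulus) by g = 3: 3·t ≡ -1 (mod 5).
    Reduce coefficients mod 5: 3·t ≡ 4 (mod 5).
    The inverse of 3 mod 5 is 2 (since 3·2 = 6 = 1·5 + 1), so t ≡ 2·4 = 8 ≡ 3 (mod 5).
    Then x = 4 + 9·3 = 31, valid modulo lcm(9, 15) = 45: x ≡ 31 (mod 45).
  Combine with x ≡ 13 (mod 18): gcd(45, 18) = 9; 13 - 31 = -18, which IS divisible by 9, so compatible.
    Write x = 31 + 45·t and substitute into x ≡ 13 (mod 18): 45·t ≡ 13 − 31 = -18 (mod 18).
    Divide the congruence (and modulus) by g = 9: 5·t ≡ -2 (mod 2).
    Reduce coefficients mod 2: 1·t ≡ 0 (mod 2).
    So t ≡ 0 (mod 2).
    Then x = 31 + 45·0 = 31, valid modulo lcm(45, 18) = 90: x ≡ 31 (mod 90).
Verify: 31 mod 9 = 4, 31 mod 15 = 1, 31 mod 18 = 13.

x ≡ 31 (mod 90).


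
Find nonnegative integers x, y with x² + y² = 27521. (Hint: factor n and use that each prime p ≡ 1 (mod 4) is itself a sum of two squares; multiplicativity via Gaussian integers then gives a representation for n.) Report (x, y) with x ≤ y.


Step 1: Factor n = 27521 = 13 · 29 · 73.
Step 2: Check the mod-4 condition on each prime factor: 13 ≡ 1 (mod 4), exponent 1; 29 ≡ 1 (mod 4), exponent 1; 73 ≡ 1 (mod 4), exponent 1.
All primes ≡ 3 (mod 4) appear to even exponent (or don't appear), so by the two-squares theorem n IS expressible as a sum of two squares.
Step 3: Build a representation. Here n = 13 · 29 · 73 is a product of primes ≡ 1 (mod 4). Each prime p ≡ 1 (mod 4) is itself a sum of two squares; find a² by testing p − a² for a perfect square:
  13: 13 − 1² = 12, 13 − 2² = 9 = 3² ⇒ 13 = 2² + 3².
  29: 29 − 1² = 28, 29 − 2² = 25 = 5² ⇒ 29 = 2² + 5².
  73: 73 − 1² = 72, 73 − 2² = 69, 73 − 3² = 64 = 8² ⇒ 73 = 3² + 8².
  Combine using the Brahmagupta–Fibonacci identity (a² + b²)(c² + d²) = (ac − bd)² + (ad + bc)² = (ac + bd)² + (ad − bc)²:
  13 · 29 = 377: from (2² + 3²)(2² + 5²), take (2·2 − 3·5, 2·5 + 3·2) = (4 − 15, 10 + 6) = (-11, 16); dropping signs (only squares matter) gives (11, 16); check 11² + 16² = 121 + 256 = 377 ✓.
  377 · 73 = 27521: from (11² + 16²)(3² + 8²), take (11·3 − 16·8, 11·8 + 16·3) = (33 − 128, 88 + 48) = (-95, 136); dropping signs (only squares matter) gives (95, 136); check 95² + 136² = 9025 + 18496 = 27521 ✓.
Step 4: Order so x ≤ y and verify: 95² + 136² = 9025 + 18496 = 27521 = n. ✓

n = 27521 = 95² + 136² (one valid representation with x ≤ y).


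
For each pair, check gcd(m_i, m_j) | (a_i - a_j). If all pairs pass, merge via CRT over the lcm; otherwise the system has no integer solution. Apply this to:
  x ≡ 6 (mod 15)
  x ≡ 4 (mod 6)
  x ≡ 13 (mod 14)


Moduli 15, 6, 14 are not pairwise coprime, so CRT works modulo lcm(m_i) when all pairwise compatibility conditions hold.
Pairwise compatibility: gcd(m_i, m_j) must divide a_i - a_j for every pair.
Merge one congruence at a time:
  Start: x ≡ 6 (mod 15).
  Combine with x ≡ 4 (mod 6): gcd(15, 6) = 3, and 4 - 6 = -2 is NOT divisible by 3.
    ⇒ system is inconsistent (no integer solution).

No solution (the system is inconsistent).


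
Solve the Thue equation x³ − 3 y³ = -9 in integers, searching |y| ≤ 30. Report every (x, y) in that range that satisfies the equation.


The equation is x³ - 3y³ = -9. For fixed y, x³ = 3·y³ − 9, so a solution requires the RHS to be a perfect cube.
Strategy: iterate y from -30 to 30, compute RHS = 3·y³ − 9, and check whether it is a (positive or negative) perfect cube.
Check small values of y:
  y = 0: RHS = -9 is not a perfect cube.
  y = 1: RHS = -6 is not a perfect cube.
  y = -1: RHS = -12 is not a perfect cube.
  y = 2: RHS = 15 is not a perfect cube.
  y = -2: RHS = -33 is not a perfect cube.
  y = 3: RHS = 72 is not a perfect cube.
  y = -3: RHS = -90 is not a perfect cube.
Continuing the search up to |y| = 30 finds no solutions either.
No (x, y) in the scanned range satisfies the equation.

No integer solutions with |y| ≤ 30.


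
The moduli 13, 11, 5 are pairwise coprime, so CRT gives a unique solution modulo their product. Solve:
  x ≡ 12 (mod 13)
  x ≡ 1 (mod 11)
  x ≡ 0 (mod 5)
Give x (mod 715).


Moduli 13, 11, 5 are pairwise coprime; by CRT there is a unique solution modulo M = 13 · 11 · 5 = 715.
Solve pairwise, accumulating the modulus:
  Start with x ≡ 12 (mod 13).
  Combine with x ≡ 1 (mod 11): since gcd(13, 11) = 1, we get a unique residue mod 143.
    Write x = 12 + 13·t and substitute into x ≡ 1 (mod 11): 13·t ≡ 1 − 12 = -11 (mod 11).
    Reduce coefficients mod 11: 2·t ≡ 0 (mod 11).
    The inverse of 2 mod 11 is 6 (since 2·6 = 12 = 1·11 + 1), so t ≡ 6·0 = 0 ≡ 0 (mod 11).
    Then x = 12 + 13·0 = 12, valid modulo lcm(13, 11) = 143: x ≡ 12 (mod 143).
  Combine with x ≡ 0 (mod 5): since gcd(143, 5) = 1, we get a unique residue mod 715.
    Write x = 12 + 143·t and substitute into x ≡ 0 (mod 5): 143·t ≡ 0 − 12 = -12 (mod 5).
    Reduce coefficients mod 5: 3·t ≡ 3 (mod 5).
    The inverse of 3 mod 5 is 2 (since 3·2 = 6 = 1·5 + 1), so t ≡ 2·3 = 6 ≡ 1 (mod 5).
    Then x = 12 + 143·1 = 155, valid modulo lcm(143, 5) = 715: x ≡ 155 (mod 715).
Verify: 155 mod 13 = 12 ✓, 155 mod 11 = 1 ✓, 155 mod 5 = 0 ✓.

x ≡ 155 (mod 715).
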